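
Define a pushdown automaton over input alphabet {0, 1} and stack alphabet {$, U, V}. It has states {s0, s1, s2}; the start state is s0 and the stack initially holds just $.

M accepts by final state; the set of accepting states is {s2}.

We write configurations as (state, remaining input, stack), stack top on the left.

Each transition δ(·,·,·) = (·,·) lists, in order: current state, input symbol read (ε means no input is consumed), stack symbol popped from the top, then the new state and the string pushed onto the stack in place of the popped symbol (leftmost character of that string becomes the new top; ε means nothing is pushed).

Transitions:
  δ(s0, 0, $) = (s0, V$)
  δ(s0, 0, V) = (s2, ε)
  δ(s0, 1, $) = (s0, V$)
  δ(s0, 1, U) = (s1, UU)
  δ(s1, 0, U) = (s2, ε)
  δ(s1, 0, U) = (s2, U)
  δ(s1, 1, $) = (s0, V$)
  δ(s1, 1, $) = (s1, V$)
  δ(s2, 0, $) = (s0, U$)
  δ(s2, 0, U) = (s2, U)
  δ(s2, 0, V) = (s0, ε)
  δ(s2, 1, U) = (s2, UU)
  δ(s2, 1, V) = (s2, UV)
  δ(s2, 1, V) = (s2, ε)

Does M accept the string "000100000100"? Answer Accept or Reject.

One accepting computation: (s0, 000100000100, $) ⊢ (s0, 00100000100, V$) ⊢ (s2, 0100000100, $) ⊢ (s0, 100000100, U$) ⊢ (s1, 00000100, UU$) ⊢ (s2, 0000100, U$) ⊢ (s2, 000100, U$) ⊢ (s2, 00100, U$) ⊢ (s2, 0100, U$) ⊢ (s2, 100, U$) ⊢ (s2, 00, UU$) ⊢ (s2, 0, UU$) ⊢ (s2, ε, UU$)
All input consumed and state s2 ∈ F.

Accept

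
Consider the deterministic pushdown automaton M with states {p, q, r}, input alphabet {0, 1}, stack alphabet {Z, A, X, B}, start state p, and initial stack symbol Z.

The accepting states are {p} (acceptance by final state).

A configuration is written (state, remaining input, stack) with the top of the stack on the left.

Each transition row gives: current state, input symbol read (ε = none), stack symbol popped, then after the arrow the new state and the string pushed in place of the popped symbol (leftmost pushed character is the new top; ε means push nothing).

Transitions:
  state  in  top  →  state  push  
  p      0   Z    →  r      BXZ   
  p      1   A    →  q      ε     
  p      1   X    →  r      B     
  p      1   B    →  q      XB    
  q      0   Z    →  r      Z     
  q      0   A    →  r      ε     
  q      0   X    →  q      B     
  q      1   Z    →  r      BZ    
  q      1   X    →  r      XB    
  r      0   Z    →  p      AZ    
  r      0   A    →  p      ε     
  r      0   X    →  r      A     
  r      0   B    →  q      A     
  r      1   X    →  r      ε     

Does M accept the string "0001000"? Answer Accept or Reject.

Reject

(p, 0001000, Z)
  read 0, top Z: go to r, push BXZ → (r, 001000, BXZ)
  read 0, top B: go to q, push A → (q, 01000, AXZ)
  read 0, top A: go to r, push ε → (r, 1000, XZ)
  read 1, top X: go to r, push ε → (r, 000, Z)
  read 0, top Z: go to p, push AZ → (p, 00, AZ)
No transition applies at (p, 00, AZ); input not fully consumed.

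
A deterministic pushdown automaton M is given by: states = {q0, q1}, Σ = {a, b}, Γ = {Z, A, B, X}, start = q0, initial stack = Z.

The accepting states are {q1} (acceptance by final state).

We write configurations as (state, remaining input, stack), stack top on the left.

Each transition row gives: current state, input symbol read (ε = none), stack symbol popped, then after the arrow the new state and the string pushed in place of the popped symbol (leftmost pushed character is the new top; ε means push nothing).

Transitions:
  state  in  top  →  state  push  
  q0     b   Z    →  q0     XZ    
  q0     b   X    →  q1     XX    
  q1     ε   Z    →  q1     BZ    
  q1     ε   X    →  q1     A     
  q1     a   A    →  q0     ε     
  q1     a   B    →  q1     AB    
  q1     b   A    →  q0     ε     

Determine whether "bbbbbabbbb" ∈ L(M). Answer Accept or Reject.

Reject

(q0, bbbbbabbbb, Z)
  read b, top Z: go to q0, push XZ → (q0, bbbbabbbb, XZ)
  read b, top X: go to q1, push XX → (q1, bbbabbbb, XXZ)
  ε-move, top X: go to q1, push A → (q1, bbbabbbb, AXZ)
  read b, top A: go to q0, push ε → (q0, bbabbbb, XZ)
  read b, top X: go to q1, push XX → (q1, babbbb, XXZ)
  ε-move, top X: go to q1, push A → (q1, babbbb, AXZ)
  read b, top A: go to q0, push ε → (q0, abbbb, XZ)
No transition applies at (q0, abbbb, XZ); input not fully consumed.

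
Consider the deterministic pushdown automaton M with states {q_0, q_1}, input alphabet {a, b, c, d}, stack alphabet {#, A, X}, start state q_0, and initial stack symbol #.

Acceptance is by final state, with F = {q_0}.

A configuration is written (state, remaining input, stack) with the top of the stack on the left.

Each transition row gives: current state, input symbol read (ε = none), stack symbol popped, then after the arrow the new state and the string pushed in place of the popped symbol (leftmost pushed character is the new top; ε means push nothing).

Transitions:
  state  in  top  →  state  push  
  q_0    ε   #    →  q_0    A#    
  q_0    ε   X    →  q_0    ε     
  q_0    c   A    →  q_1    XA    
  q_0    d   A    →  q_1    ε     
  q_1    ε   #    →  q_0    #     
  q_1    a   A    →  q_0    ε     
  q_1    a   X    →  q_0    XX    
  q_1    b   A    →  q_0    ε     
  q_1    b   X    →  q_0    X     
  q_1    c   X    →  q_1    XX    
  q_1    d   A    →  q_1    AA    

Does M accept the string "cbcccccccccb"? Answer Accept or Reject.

(q_0, cbcccccccccb, #)
  ε-move, top #: go to q_0, push A# → (q_0, cbcccccccccb, A#)
  read c, top A: go to q_1, push XA → (q_1, bcccccccccb, XA#)
  read b, top X: go to q_0, push X → (q_0, cccccccccb, XA#)
  ε-move, top X: go to q_0, push ε → (q_0, cccccccccb, A#)
  read c, top A: go to q_1, push XA → (q_1, ccccccccb, XA#)
  read c, top X: go to q_1, push XX → (q_1, cccccccb, XXA#)
  read c, top X: go to q_1, push XX → (q_1, ccccccb, XXXA#)
  read c, top X: go to q_1, push XX → (q_1, cccccb, XXXXA#)
  read c, top X: go to q_1, push XX → (q_1, ccccb, XXXXXA#)
  read c, top X: go to q_1, push XX → (q_1, cccb, XXXXXXA#)
  read c, top X: go to q_1, push XX → (q_1, ccb, XXXXXXXA#)
  read c, top X: go to q_1, push XX → (q_1, cb, XXXXXXXXA#)
  read c, top X: go to q_1, push XX → (q_1, b, XXXXXXXXXA#)
  read b, top X: go to q_0, push X → (q_0, ε, XXXXXXXXXA#)
All input consumed; state q_0 ∈ F.

Accept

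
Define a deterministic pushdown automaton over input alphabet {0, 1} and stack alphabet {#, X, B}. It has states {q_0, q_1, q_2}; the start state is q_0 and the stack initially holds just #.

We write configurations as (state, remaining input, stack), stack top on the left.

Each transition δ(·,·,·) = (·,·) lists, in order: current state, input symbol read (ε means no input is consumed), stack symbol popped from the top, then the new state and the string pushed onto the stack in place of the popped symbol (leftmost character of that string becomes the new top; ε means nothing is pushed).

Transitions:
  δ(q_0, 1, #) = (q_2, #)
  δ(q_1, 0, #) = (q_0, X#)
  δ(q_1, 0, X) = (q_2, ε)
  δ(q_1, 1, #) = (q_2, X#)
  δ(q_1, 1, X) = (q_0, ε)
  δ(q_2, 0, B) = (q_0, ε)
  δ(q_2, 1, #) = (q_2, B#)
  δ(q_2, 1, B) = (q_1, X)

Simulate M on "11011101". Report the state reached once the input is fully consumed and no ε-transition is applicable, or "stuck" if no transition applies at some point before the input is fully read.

q_2

(q_0, 11011101, #)
  read 1, top #: go to q_2, push # → (q_2, 1011101, #)
  read 1, top #: go to q_2, push B# → (q_2, 011101, B#)
  read 0, top B: go to q_0, push ε → (q_0, 11101, #)
  read 1, top #: go to q_2, push # → (q_2, 1101, #)
  read 1, top #: go to q_2, push B# → (q_2, 101, B#)
  read 1, top B: go to q_1, push X → (q_1, 01, X#)
  read 0, top X: go to q_2, push ε → (q_2, 1, #)
  read 1, top #: go to q_2, push B# → (q_2, ε, B#)
All input consumed; M is in state q_2.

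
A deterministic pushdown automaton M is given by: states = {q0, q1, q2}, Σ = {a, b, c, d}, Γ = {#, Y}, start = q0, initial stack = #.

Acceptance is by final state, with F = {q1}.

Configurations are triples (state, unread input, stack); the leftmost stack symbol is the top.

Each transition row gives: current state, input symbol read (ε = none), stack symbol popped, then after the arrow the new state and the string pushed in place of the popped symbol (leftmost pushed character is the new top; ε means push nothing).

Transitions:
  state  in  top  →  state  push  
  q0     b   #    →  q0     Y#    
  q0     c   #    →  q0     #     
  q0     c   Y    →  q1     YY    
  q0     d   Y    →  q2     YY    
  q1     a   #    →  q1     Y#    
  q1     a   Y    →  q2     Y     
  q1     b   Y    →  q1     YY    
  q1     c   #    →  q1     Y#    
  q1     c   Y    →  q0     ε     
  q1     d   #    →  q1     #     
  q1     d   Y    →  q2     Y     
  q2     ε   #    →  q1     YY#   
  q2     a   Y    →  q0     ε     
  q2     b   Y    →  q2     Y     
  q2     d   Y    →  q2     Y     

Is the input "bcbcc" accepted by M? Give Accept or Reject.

(q0, bcbcc, #)
  read b, top #: go to q0, push Y# → (q0, cbcc, Y#)
  read c, top Y: go to q1, push YY → (q1, bcc, YY#)
  read b, top Y: go to q1, push YY → (q1, cc, YYY#)
  read c, top Y: go to q0, push ε → (q0, c, YY#)
  read c, top Y: go to q1, push YY → (q1, ε, YYY#)
All input consumed; state q1 ∈ F.

Accept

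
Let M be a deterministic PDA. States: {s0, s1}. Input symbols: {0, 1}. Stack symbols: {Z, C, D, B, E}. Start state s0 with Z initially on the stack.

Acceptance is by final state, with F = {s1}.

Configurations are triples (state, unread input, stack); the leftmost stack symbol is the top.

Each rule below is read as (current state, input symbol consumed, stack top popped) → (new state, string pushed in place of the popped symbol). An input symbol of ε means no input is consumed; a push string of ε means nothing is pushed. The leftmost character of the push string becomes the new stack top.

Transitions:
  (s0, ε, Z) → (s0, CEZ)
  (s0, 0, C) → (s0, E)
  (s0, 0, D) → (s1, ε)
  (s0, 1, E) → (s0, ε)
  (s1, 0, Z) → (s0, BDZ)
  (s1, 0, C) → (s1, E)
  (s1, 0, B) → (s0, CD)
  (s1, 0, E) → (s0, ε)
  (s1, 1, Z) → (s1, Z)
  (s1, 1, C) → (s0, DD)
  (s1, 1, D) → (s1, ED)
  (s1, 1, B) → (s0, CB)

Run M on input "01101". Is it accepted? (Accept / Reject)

Reject

(s0, 01101, Z)
  ε-move, top Z: go to s0, push CEZ → (s0, 01101, CEZ)
  read 0, top C: go to s0, push E → (s0, 1101, EEZ)
  read 1, top E: go to s0, push ε → (s0, 101, EZ)
  read 1, top E: go to s0, push ε → (s0, 01, Z)
  ε-move, top Z: go to s0, push CEZ → (s0, 01, CEZ)
  read 0, top C: go to s0, push E → (s0, 1, EEZ)
  read 1, top E: go to s0, push ε → (s0, ε, EZ)
All input consumed; state s0 ∉ F and no further ε-move applies.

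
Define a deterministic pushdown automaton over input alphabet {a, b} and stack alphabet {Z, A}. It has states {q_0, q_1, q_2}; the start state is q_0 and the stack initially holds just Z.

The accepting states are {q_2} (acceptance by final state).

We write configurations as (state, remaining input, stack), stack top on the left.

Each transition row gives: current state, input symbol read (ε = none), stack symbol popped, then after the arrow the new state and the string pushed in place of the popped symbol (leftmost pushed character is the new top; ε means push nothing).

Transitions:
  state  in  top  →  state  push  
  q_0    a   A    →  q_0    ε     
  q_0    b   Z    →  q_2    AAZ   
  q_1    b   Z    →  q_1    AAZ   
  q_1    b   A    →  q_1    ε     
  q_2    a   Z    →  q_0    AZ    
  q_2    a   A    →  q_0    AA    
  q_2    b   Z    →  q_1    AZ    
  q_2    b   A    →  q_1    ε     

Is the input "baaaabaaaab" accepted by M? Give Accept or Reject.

Accept

(q_0, baaaabaaaab, Z)
  read b, top Z: go to q_2, push AAZ → (q_2, aaaabaaaab, AAZ)
  read a, top A: go to q_0, push AA → (q_0, aaabaaaab, AAAZ)
  read a, top A: go to q_0, push ε → (q_0, aabaaaab, AAZ)
  read a, top A: go to q_0, push ε → (q_0, abaaaab, AZ)
  read a, top A: go to q_0, push ε → (q_0, baaaab, Z)
  read b, top Z: go to q_2, push AAZ → (q_2, aaaab, AAZ)
  read a, top A: go to q_0, push AA → (q_0, aaab, AAAZ)
  read a, top A: go to q_0, push ε → (q_0, aab, AAZ)
  read a, top A: go to q_0, push ε → (q_0, ab, AZ)
  read a, top A: go to q_0, push ε → (q_0, b, Z)
  read b, top Z: go to q_2, push AAZ → (q_2, ε, AAZ)
All input consumed; state q_2 ∈ F.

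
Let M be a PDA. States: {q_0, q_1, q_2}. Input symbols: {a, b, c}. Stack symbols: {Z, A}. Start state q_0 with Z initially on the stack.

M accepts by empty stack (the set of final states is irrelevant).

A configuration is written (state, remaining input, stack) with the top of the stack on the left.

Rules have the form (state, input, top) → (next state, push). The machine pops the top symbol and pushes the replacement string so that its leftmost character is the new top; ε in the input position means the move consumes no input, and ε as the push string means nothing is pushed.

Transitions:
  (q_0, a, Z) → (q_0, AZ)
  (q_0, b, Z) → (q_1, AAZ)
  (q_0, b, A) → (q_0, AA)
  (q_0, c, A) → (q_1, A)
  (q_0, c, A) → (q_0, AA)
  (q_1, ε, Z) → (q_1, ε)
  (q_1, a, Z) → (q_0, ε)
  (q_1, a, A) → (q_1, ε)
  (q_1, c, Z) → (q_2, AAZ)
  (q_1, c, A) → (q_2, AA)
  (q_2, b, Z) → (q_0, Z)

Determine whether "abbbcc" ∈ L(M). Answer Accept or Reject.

No computation consumes all input and empties the stack.

Reject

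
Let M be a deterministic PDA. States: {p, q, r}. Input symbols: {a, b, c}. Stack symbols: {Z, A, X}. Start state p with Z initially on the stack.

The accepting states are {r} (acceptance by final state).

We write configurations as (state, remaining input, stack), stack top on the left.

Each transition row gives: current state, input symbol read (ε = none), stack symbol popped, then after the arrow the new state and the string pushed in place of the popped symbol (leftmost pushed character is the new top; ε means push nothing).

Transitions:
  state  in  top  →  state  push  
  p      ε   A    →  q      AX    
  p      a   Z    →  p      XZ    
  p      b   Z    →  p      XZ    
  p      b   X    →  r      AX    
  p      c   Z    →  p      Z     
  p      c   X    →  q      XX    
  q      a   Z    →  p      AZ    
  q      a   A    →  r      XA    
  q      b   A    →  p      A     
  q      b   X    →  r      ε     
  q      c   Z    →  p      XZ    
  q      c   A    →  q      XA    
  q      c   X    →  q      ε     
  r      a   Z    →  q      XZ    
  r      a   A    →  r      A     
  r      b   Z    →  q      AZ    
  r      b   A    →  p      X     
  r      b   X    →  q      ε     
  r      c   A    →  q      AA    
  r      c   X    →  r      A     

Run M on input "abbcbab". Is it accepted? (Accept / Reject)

(p, abbcbab, Z) ⊢ (p, bbcbab, XZ) ⊢ (r, bcbab, AXZ) ⊢ (p, cbab, XXZ) ⊢ (q, bab, XXXZ) ⊢ (r, ab, XXZ)
No transition applies at (r, ab, XXZ); input not fully consumed.

Reject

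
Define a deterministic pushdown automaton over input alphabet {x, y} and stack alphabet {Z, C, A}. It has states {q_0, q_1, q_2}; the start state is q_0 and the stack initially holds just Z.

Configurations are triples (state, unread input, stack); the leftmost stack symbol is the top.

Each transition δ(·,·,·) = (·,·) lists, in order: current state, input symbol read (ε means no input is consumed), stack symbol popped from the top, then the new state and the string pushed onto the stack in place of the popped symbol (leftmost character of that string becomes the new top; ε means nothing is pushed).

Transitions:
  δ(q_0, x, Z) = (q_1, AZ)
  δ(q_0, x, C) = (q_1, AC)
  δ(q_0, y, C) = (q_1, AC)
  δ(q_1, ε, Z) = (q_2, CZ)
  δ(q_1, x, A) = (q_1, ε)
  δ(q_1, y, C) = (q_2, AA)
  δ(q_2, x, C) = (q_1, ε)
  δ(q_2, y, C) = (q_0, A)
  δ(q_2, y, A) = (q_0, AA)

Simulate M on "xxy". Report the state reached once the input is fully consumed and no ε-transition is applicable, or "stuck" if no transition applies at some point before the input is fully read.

q_0

(q_0, xxy, Z)
  read x, top Z: go to q_1, push AZ → (q_1, xy, AZ)
  read x, top A: go to q_1, push ε → (q_1, y, Z)
  ε-move, top Z: go to q_2, push CZ → (q_2, y, CZ)
  read y, top C: go to q_0, push A → (q_0, ε, AZ)
All input consumed; M is in state q_0.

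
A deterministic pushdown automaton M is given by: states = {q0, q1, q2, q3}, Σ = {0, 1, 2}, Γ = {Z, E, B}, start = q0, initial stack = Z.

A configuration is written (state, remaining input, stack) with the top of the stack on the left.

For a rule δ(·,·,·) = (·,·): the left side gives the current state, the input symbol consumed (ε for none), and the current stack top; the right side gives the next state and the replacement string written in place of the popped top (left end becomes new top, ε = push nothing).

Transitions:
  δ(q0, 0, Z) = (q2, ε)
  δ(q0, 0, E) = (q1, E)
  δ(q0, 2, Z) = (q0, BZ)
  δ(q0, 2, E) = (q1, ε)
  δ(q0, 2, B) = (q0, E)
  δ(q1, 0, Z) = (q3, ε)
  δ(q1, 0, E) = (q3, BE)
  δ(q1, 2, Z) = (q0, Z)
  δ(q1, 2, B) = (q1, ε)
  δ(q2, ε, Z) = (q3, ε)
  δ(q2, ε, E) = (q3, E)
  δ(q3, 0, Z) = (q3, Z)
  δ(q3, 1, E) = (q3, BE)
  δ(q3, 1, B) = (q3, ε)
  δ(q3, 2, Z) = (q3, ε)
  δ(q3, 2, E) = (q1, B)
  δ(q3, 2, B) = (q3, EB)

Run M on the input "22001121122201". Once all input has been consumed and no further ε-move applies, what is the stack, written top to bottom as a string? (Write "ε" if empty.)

(q0, 22001121122201, Z)
  read 2, top Z: go to q0, push BZ → (q0, 2001121122201, BZ)
  read 2, top B: go to q0, push E → (q0, 001121122201, EZ)
  read 0, top E: go to q1, push E → (q1, 01121122201, EZ)
  read 0, top E: go to q3, push BE → (q3, 1121122201, BEZ)
  read 1, top B: go to q3, push ε → (q3, 121122201, EZ)
  read 1, top E: go to q3, push BE → (q3, 21122201, BEZ)
  read 2, top B: go to q3, push EB → (q3, 1122201, EBEZ)
  read 1, top E: go to q3, push BE → (q3, 122201, BEBEZ)
  read 1, top B: go to q3, push ε → (q3, 22201, EBEZ)
  read 2, top E: go to q1, push B → (q1, 2201, BBEZ)
  read 2, top B: go to q1, push ε → (q1, 201, BEZ)
  read 2, top B: go to q1, push ε → (q1, 01, EZ)
  read 0, top E: go to q3, push BE → (q3, 1, BEZ)
  read 1, top B: go to q3, push ε → (q3, ε, EZ)
All input consumed in state q3 with stack EZ.

EZ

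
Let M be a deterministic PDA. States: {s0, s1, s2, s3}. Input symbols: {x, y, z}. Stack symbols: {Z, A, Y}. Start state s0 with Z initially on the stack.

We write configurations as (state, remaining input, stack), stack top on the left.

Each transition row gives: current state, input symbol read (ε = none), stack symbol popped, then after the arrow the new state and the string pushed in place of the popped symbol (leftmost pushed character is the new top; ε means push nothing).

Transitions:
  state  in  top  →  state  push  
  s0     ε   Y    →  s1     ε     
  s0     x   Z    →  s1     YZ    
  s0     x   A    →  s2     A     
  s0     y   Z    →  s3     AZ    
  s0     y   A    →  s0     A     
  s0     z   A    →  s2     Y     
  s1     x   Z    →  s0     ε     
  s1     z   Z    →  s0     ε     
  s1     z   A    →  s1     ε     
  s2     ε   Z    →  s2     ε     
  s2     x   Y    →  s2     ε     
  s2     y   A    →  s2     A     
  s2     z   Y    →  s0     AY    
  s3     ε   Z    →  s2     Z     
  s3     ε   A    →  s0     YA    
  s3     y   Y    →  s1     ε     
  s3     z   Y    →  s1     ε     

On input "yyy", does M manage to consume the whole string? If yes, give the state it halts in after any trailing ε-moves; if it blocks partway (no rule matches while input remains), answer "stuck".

stuck

(s0, yyy, Z)
  read y, top Z: go to s3, push AZ → (s3, yy, AZ)
  ε-move, top A: go to s0, push YA → (s0, yy, YAZ)
  ε-move, top Y: go to s1, push ε → (s1, yy, AZ)
No transition for (s1, y, top A); M blocks with input yy remaining.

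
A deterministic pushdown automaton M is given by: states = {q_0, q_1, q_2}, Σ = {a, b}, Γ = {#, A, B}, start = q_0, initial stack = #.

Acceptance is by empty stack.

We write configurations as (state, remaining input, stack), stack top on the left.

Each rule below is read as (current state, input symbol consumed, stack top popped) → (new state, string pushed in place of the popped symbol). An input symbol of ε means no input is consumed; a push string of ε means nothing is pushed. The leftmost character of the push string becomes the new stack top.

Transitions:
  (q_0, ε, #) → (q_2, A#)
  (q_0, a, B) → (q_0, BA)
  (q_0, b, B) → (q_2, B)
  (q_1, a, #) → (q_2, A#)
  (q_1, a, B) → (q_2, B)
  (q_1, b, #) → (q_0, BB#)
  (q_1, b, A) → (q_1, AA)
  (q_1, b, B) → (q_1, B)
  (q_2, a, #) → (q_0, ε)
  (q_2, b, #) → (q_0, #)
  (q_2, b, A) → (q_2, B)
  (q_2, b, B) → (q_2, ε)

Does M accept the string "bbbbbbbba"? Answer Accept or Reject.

(q_0, bbbbbbbba, #) ⊢ (q_2, bbbbbbbba, A#) ⊢ (q_2, bbbbbbba, B#) ⊢ (q_2, bbbbbba, #) ⊢ (q_0, bbbbba, #) ⊢ (q_2, bbbbba, A#) ⊢ (q_2, bbbba, B#) ⊢ (q_2, bbba, #) ⊢ (q_0, bba, #) ⊢ (q_2, bba, A#) ⊢ (q_2, ba, B#) ⊢ (q_2, a, #) ⊢ (q_0, ε, ε)
All input consumed and the stack is empty.

Accept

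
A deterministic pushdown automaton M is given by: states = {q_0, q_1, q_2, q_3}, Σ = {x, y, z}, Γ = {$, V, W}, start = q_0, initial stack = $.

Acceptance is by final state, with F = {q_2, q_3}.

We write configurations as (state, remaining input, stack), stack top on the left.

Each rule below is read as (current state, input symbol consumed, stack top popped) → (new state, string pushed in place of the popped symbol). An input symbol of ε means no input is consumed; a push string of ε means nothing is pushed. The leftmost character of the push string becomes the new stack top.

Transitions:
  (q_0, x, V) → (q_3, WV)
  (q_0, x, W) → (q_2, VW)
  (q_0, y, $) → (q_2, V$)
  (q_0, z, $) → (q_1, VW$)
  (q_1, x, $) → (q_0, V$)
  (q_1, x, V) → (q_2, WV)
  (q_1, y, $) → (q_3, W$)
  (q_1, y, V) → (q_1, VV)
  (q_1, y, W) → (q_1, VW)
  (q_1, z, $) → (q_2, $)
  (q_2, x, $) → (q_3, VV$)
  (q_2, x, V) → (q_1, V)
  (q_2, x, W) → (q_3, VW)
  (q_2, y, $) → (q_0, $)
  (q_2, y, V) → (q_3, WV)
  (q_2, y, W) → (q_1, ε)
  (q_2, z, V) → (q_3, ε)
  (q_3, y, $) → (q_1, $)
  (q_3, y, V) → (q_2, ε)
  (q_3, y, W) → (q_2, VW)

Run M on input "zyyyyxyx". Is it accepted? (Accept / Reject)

(q_0, zyyyyxyx, $)
  read z, top $: go to q_1, push VW$ → (q_1, yyyyxyx, VW$)
  read y, top V: go to q_1, push VV → (q_1, yyyxyx, VVW$)
  read y, top V: go to q_1, push VV → (q_1, yyxyx, VVVW$)
  read y, top V: go to q_1, push VV → (q_1, yxyx, VVVVW$)
  read y, top V: go to q_1, push VV → (q_1, xyx, VVVVVW$)
  read x, top V: go to q_2, push WV → (q_2, yx, WVVVVVW$)
  read y, top W: go to q_1, push ε → (q_1, x, VVVVVW$)
  read x, top V: go to q_2, push WV → (q_2, ε, WVVVVVW$)
All input consumed; state q_2 ∈ F.

Accept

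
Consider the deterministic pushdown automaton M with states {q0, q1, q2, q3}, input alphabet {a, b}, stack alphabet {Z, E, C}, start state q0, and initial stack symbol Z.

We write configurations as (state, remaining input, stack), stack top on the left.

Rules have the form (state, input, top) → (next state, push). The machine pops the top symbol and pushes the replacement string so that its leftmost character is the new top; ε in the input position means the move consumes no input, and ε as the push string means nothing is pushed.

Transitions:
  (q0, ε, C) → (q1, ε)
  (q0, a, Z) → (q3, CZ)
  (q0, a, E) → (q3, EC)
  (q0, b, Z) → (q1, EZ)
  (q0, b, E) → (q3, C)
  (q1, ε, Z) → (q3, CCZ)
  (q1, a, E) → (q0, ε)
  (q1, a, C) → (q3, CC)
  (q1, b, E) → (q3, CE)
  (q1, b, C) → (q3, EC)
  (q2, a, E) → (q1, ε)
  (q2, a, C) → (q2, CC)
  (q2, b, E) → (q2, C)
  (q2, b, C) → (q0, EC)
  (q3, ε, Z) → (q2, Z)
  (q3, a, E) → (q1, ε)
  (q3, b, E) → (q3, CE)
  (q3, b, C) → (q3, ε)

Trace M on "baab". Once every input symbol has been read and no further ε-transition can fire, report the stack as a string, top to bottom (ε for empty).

Z

(q0, baab, Z)
  read b, top Z: go to q1, push EZ → (q1, aab, EZ)
  read a, top E: go to q0, push ε → (q0, ab, Z)
  read a, top Z: go to q3, push CZ → (q3, b, CZ)
  read b, top C: go to q3, push ε → (q3, ε, Z)
  ε-move, top Z: go to q2, push Z → (q2, ε, Z)
All input consumed in state q2 with stack Z.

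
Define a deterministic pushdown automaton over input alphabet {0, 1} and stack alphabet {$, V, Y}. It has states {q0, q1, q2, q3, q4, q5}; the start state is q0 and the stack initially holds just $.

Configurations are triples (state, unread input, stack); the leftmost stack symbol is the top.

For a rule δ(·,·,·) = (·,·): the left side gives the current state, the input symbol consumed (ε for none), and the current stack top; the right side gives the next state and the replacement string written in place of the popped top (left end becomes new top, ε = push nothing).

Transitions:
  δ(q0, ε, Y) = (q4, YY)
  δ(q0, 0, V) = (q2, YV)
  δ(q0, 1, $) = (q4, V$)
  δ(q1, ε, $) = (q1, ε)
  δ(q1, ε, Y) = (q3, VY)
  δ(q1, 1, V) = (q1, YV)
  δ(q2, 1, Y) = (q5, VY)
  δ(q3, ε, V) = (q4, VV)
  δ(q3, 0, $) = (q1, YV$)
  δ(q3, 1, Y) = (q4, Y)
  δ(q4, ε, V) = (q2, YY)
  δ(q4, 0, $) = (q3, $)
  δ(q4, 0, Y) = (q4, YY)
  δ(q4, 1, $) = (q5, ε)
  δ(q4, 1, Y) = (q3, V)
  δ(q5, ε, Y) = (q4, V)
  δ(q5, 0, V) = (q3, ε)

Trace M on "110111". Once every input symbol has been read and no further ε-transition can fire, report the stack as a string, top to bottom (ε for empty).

(q0, 110111, $)
  read 1, top $: go to q4, push V$ → (q4, 10111, V$)
  ε-move, top V: go to q2, push YY → (q2, 10111, YY$)
  read 1, top Y: go to q5, push VY → (q5, 0111, VYY$)
  read 0, top V: go to q3, push ε → (q3, 111, YY$)
  read 1, top Y: go to q4, push Y → (q4, 11, YY$)
  read 1, top Y: go to q3, push V → (q3, 1, VY$)
  ε-move, top V: go to q4, push VV → (q4, 1, VVY$)
  ε-move, top V: go to q2, push YY → (q2, 1, YYVY$)
  read 1, top Y: go to q5, push VY → (q5, ε, VYYVY$)
All input consumed in state q5 with stack VYYVY$.

VYYVY$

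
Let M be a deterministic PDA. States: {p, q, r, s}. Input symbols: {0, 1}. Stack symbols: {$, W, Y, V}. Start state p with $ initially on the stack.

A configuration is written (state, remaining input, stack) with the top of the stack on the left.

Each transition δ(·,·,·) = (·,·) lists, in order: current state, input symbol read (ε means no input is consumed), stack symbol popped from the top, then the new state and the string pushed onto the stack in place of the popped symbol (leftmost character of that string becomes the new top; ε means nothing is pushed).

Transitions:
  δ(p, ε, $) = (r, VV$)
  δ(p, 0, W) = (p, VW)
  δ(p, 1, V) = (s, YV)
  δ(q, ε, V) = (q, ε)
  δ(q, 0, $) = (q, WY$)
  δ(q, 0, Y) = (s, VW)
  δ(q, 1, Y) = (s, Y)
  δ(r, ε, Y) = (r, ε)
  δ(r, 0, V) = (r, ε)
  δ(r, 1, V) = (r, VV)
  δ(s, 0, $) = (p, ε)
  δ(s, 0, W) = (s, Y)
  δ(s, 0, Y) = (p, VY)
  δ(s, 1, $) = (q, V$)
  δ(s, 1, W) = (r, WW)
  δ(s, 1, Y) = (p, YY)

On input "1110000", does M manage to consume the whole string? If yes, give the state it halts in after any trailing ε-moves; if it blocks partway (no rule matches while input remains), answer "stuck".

(p, 1110000, $) ⊢ (r, 1110000, VV$) ⊢ (r, 110000, VVV$) ⊢ (r, 10000, VVVV$) ⊢ (r, 0000, VVVVV$) ⊢ (r, 000, VVVV$) ⊢ (r, 00, VVV$) ⊢ (r, 0, VV$) ⊢ (r, ε, V$)
All input consumed; M is in state r.

r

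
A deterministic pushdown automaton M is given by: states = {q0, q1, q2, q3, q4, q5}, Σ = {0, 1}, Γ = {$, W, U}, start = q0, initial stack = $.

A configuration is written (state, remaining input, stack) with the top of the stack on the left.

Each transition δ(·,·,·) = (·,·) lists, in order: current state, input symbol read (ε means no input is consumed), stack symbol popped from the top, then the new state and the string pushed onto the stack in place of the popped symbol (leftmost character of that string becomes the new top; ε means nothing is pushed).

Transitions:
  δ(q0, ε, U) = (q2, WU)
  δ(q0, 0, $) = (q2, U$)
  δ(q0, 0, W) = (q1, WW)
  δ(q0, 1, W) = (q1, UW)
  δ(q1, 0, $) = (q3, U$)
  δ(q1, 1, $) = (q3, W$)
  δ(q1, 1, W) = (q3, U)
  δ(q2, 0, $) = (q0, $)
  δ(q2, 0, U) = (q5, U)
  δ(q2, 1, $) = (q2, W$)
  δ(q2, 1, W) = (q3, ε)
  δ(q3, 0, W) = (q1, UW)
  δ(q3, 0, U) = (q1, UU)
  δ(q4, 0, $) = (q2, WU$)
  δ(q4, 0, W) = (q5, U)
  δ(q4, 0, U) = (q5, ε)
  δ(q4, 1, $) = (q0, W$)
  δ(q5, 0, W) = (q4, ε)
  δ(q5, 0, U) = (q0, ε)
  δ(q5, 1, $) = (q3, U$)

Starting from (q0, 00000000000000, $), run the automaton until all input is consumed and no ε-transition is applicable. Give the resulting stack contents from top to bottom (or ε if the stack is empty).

(q0, 00000000000000, $)
  read 0, top $: go to q2, push U$ → (q2, 0000000000000, U$)
  read 0, top U: go to q5, push U → (q5, 000000000000, U$)
  read 0, top U: go to q0, push ε → (q0, 00000000000, $)
  read 0, top $: go to q2, push U$ → (q2, 0000000000, U$)
  read 0, top U: go to q5, push U → (q5, 000000000, U$)
  read 0, top U: go to q0, push ε → (q0, 00000000, $)
  read 0, top $: go to q2, push U$ → (q2, 0000000, U$)
  read 0, top U: go to q5, push U → (q5, 000000, U$)
  read 0, top U: go to q0, push ε → (q0, 00000, $)
  read 0, top $: go to q2, push U$ → (q2, 0000, U$)
  read 0, top U: go to q5, push U → (q5, 000, U$)
  read 0, top U: go to q0, push ε → (q0, 00, $)
  read 0, top $: go to q2, push U$ → (q2, 0, U$)
  read 0, top U: go to q5, push U → (q5, ε, U$)
All input consumed in state q5 with stack U$.

U$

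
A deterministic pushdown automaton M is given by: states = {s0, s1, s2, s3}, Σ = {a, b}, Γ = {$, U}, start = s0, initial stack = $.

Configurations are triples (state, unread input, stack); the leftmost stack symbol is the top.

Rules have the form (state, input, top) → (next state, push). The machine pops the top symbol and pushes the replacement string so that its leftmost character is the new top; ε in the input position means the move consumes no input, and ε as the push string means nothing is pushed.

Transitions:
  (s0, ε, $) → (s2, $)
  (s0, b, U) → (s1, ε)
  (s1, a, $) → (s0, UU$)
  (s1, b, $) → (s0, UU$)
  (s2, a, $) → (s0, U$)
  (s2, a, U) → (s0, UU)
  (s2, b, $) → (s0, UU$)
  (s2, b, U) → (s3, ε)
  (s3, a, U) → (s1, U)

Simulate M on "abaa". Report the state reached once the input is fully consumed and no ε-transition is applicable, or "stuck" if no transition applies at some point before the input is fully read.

(s0, abaa, $)
  ε-move, top $: go to s2, push $ → (s2, abaa, $)
  read a, top $: go to s0, push U$ → (s0, baa, U$)
  read b, top U: go to s1, push ε → (s1, aa, $)
  read a, top $: go to s0, push UU$ → (s0, a, UU$)
No transition for (s0, a, top U); M blocks with input a remaining.

stuck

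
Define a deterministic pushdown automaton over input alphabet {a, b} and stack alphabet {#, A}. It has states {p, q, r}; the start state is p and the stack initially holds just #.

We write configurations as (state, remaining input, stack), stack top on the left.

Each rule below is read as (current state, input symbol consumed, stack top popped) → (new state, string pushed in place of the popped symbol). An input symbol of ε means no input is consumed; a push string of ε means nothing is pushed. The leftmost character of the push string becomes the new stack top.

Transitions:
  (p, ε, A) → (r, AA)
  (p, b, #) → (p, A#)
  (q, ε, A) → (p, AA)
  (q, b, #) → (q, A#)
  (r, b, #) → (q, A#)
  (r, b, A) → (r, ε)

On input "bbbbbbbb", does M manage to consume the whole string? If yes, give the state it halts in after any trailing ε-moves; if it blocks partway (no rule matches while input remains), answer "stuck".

(p, bbbbbbbb, #)
  read b, top #: go to p, push A# → (p, bbbbbbb, A#)
  ε-move, top A: go to r, push AA → (r, bbbbbbb, AA#)
  read b, top A: go to r, push ε → (r, bbbbbb, A#)
  read b, top A: go to r, push ε → (r, bbbbb, #)
  read b, top #: go to q, push A# → (q, bbbb, A#)
  ε-move, top A: go to p, push AA → (p, bbbb, AA#)
  ε-move, top A: go to r, push AA → (r, bbbb, AAA#)
  read b, top A: go to r, push ε → (r, bbb, AA#)
  read b, top A: go to r, push ε → (r, bb, A#)
  read b, top A: go to r, push ε → (r, b, #)
  read b, top #: go to q, push A# → (q, ε, A#)
  ε-move, top A: go to p, push AA → (p, ε, AA#)
  ε-move, top A: go to r, push AA → (r, ε, AAA#)
All input consumed; M is in state r.

r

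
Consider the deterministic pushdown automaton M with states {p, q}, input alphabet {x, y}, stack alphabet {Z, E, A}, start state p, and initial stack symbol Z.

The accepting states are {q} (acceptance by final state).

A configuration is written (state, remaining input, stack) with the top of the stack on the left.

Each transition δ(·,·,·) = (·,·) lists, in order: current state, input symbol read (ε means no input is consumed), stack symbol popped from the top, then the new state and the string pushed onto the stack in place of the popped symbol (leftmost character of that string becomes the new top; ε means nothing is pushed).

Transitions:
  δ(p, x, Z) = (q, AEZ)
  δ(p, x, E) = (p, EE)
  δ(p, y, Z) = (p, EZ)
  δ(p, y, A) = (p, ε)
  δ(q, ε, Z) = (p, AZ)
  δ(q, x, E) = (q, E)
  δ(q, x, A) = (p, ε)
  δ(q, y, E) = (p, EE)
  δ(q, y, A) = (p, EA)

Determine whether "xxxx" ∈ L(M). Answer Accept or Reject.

(p, xxxx, Z)
  read x, top Z: go to q, push AEZ → (q, xxx, AEZ)
  read x, top A: go to p, push ε → (p, xx, EZ)
  read x, top E: go to p, push EE → (p, x, EEZ)
  read x, top E: go to p, push EE → (p, ε, EEEZ)
All input consumed; state p ∉ F and no further ε-move applies.

Reject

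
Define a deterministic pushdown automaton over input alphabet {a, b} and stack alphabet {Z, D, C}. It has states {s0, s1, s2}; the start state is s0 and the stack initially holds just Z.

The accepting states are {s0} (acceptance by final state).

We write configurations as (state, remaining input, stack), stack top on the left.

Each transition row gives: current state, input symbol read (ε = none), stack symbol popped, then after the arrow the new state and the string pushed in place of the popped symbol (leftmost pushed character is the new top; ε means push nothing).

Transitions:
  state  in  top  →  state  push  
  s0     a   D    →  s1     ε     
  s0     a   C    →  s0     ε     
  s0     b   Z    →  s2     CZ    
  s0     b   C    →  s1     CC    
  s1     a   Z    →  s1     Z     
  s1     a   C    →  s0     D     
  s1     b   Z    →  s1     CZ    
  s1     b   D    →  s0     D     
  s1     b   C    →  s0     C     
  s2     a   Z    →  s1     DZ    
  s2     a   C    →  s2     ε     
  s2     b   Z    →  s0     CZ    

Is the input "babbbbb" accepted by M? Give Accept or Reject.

Accept

(s0, babbbbb, Z)
  read b, top Z: go to s2, push CZ → (s2, abbbbb, CZ)
  read a, top C: go to s2, push ε → (s2, bbbbb, Z)
  read b, top Z: go to s0, push CZ → (s0, bbbb, CZ)
  read b, top C: go to s1, push CC → (s1, bbb, CCZ)
  read b, top C: go to s0, push C → (s0, bb, CCZ)
  read b, top C: go to s1, push CC → (s1, b, CCCZ)
  read b, top C: go to s0, push C → (s0, ε, CCCZ)
All input consumed; state s0 ∈ F.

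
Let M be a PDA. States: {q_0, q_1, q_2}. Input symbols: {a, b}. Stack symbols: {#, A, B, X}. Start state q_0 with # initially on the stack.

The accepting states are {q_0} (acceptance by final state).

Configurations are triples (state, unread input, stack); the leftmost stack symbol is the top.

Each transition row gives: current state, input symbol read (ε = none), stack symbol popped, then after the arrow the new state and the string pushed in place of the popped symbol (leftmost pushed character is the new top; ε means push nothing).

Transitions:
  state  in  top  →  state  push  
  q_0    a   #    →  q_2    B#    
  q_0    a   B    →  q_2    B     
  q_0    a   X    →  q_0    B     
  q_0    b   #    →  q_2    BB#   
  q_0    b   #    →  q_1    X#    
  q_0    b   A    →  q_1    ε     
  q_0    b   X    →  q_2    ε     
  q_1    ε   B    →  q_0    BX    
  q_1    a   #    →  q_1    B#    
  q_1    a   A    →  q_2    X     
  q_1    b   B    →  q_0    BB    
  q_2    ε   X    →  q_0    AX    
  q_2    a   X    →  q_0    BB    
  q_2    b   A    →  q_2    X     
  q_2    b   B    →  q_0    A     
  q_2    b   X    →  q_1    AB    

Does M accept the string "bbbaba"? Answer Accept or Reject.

Reject

No computation consumes all input and reaches a final state.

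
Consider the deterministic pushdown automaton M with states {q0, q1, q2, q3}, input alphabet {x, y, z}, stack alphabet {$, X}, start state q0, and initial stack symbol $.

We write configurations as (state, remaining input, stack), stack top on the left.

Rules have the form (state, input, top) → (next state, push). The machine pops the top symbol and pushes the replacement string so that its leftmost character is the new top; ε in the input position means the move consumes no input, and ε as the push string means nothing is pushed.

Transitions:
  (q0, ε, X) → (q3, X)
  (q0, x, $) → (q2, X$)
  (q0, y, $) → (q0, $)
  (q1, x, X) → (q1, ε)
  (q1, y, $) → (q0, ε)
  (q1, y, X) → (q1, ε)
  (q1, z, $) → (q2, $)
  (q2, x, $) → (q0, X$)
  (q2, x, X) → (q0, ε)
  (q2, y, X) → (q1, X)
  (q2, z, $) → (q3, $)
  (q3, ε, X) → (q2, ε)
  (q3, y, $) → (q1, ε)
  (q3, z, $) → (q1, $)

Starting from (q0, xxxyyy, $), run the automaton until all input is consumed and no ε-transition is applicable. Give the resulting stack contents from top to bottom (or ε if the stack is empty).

(q0, xxxyyy, $)
  read x, top $: go to q2, push X$ → (q2, xxyyy, X$)
  read x, top X: go to q0, push ε → (q0, xyyy, $)
  read x, top $: go to q2, push X$ → (q2, yyy, X$)
  read y, top X: go to q1, push X → (q1, yy, X$)
  read y, top X: go to q1, push ε → (q1, y, $)
  read y, top $: go to q0, push ε → (q0, ε, ε)
All input consumed in state q0 with stack ε.

ε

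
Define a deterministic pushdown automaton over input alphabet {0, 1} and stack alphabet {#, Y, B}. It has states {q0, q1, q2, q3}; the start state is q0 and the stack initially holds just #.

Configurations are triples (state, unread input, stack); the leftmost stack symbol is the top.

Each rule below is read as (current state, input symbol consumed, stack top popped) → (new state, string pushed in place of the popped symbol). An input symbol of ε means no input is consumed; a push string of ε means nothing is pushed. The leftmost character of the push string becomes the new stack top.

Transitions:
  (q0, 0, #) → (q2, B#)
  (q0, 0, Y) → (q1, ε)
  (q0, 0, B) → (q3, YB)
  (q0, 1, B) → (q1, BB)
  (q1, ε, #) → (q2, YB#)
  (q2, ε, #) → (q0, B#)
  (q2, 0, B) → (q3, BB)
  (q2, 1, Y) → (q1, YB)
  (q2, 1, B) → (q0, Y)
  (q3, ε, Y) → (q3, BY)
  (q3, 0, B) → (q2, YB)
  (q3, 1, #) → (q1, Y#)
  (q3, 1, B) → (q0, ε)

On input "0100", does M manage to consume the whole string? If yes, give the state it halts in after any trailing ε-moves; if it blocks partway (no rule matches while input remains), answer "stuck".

(q0, 0100, #)
  read 0, top #: go to q2, push B# → (q2, 100, B#)
  read 1, top B: go to q0, push Y → (q0, 00, Y#)
  read 0, top Y: go to q1, push ε → (q1, 0, #)
  ε-move, top #: go to q2, push YB# → (q2, 0, YB#)
No transition for (q2, 0, top Y); M blocks with input 0 remaining.

stuck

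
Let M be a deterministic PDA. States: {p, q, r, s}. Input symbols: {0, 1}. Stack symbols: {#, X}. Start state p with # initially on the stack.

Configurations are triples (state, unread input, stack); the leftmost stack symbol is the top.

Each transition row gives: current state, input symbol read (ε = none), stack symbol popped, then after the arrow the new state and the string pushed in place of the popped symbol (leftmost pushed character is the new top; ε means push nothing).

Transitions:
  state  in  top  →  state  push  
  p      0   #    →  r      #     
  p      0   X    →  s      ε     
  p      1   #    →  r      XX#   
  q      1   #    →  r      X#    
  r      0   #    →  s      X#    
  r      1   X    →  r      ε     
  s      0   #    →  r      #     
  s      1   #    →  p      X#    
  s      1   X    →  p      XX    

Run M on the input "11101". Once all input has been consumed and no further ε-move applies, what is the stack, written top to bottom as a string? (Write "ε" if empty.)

(p, 11101, #) ⊢ (r, 1101, XX#) ⊢ (r, 101, X#) ⊢ (r, 01, #) ⊢ (s, 1, X#) ⊢ (p, ε, XX#)
All input consumed in state p with stack XX#.

XX#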